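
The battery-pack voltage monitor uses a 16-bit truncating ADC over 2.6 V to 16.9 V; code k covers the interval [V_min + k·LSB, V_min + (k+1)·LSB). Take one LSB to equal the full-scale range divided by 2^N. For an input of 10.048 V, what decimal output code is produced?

The full-scale span is 16.9 − (2.6) = 14.3 V. LSB = 14.3 V / 2^16 ≈ 218.2 µV.
V_in − V_min = 10.048 − (2.6) = 7.448 V.
Divide by LSB: 7.448 × 65536/14.3 = 34133.7152.
Truncating gives code 34133.

34133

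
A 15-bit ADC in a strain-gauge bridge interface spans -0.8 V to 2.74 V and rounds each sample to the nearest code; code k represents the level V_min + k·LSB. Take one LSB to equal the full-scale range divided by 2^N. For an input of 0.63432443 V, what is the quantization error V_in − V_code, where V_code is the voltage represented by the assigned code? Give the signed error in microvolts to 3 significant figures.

Full-scale range = 2.74 V − (-0.8 V) = 3.54 V. LSB = 3.54 V / 2^15 ≈ 108.0 µV.
(0.63432443 − (-0.8)) / LSB = 1.43432443 × 32768/3.54 = 13276.8200. Nearest integer: k = 13277.
V_code = V_min + k × range/2^15 = -0.8 + 13277 × 3.54/32768 = 0.63434387207 V.
e = 0.63432443 − (0.63434387207) = −19.4 µV.

−19.4 µV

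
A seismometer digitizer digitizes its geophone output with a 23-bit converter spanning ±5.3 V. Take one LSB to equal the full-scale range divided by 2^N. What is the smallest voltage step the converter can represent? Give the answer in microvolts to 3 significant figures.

1.26 µV

Range = 5.3 − (-5.3) = 10.6 V.
There are 2^23 = 8388608 steps.
One LSB is 10.6 V / 8388608 = 1.26 µV.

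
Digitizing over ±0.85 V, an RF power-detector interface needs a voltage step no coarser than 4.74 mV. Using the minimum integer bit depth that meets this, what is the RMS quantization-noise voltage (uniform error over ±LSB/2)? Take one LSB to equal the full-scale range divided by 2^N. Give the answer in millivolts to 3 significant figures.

0.958 mV

Span: 0.85 V − (-0.85 V) = 1.7 V.
Need 2^N ≥ 1.7 V / 4.74 mV = 358.6 → N_min = 9.
One LSB is 1.7 V / 512 = 3.3203 mV.
V_rms = LSB/√12 = 0.958 mV.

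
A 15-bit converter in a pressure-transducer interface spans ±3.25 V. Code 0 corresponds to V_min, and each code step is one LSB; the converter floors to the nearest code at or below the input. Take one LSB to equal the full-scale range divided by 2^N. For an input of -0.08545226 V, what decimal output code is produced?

The full-scale span is 3.25 − (-3.25) = 6.5 V. LSB = 6.5 V / 2^15 ≈ 198.4 µV.
code = ⌊(V_in − V_min)/LSB⌋ = ⌊(V_in − V_min) × 2^15 / range⌋
     = ⌊(-0.08545226 − (-3.25)) × 32768 / 6.5⌋ = ⌊3.16454774 × 32768/6.5⌋
     = ⌊15953.215⌋ = 15953.

15953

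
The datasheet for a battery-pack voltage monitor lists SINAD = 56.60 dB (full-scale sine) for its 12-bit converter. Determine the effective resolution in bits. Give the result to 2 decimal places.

ENOB = (56.60 − 1.76)/6.02 = 9.1096 bits.

9.11 bits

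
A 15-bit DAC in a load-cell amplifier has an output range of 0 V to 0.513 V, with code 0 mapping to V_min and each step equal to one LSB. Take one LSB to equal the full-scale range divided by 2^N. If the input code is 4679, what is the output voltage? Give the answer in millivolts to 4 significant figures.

73.25 mV

Full-scale range = 0.513 V. LSB = 0.513 V / 2^15.
Output = V_min + (4679/32768) × range = 0 + 0.142792 × 0.513 V
      = 0 V + 0.0732522 V = 0.0732522 V.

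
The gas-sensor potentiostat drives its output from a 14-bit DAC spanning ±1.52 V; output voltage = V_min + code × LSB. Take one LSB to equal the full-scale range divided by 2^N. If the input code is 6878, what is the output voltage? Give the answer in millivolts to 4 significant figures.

-243.8 mV

Range = 1.52 − (-1.52) = 3.04 V. LSB = 3.04 V / 2^14.
V_out = -1.52 + 6878 × (3.04/16384) V
      = -1.52 + 1.27619 = -0.243809 V.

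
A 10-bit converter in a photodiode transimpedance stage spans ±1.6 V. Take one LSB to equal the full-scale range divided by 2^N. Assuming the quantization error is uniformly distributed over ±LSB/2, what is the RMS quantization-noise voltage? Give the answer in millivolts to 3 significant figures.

0.902 mV

Range = 1.6 − (-1.6) = 3.2 V.
Step size = 3.2/1024 V = 3.1250 mV.
For a uniform distribution on [−LSB/2, +LSB/2], V_rms = LSB/√12 = 3.1250 mV/3.4641 = 0.902 mV.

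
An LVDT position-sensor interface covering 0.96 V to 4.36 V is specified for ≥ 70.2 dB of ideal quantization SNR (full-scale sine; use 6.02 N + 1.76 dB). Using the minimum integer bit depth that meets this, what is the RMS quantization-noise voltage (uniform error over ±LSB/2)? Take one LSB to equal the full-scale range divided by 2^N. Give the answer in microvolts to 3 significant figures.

Full-scale range = 4.36 V − (0.96 V) = 3.4 V.
Required N = ⌈(70.2 − 1.76)/6.02⌉ = ⌈11.369⌉ = 12.
LSB = 3.4 V / 2^12 = 0.83008 mV.
RMS noise = LSB/√12 = 240 µV.

240 µV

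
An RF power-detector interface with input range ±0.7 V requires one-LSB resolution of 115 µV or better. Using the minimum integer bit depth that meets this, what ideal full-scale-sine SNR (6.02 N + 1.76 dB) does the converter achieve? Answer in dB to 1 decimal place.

86.0 dB

Range = 0.7 − (-0.7) = 1.4 V.
Levels needed ≥ 1.4/115 µV = 12170. 2^14 = 16384 suffices, so N_min = 14.
Ideal SNR at N = 14: 6.02·14 + 1.76 = 86.0 dB.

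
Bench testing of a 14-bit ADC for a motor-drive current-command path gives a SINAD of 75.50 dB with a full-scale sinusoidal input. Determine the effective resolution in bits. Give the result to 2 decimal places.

Inverting SNR = 6.02 N + 1.76: N_eff = (75.50 − 1.76)/6.02 = 12.2492.

12.25 bits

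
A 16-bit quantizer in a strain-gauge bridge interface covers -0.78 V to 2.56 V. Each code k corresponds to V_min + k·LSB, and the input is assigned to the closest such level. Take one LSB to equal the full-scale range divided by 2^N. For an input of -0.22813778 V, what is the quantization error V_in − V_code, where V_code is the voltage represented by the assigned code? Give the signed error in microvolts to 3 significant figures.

+20.2 µV

Range = 2.56 − (-0.78) = 3.34 V. LSB = 3.34 V / 2^16 ≈ 50.96 µV.
(V_in − V_min)/LSB = (-0.22813778 − (-0.78)) × 65536/3.34 = 10828.3959 → nearest code k = 10828.
V_code = -0.78 + (10828/65536) × 3.34 = -0.22815795898 V.
e = -0.22813778 − (-0.22815795898) = +20.2 µV.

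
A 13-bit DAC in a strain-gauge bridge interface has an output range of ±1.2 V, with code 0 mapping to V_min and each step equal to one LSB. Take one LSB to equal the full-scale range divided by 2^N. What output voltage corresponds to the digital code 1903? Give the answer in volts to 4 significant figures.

-0.6425 V

The full-scale span is 1.2 − (-1.2) = 2.4 V. LSB = 2.4 V / 2^13.
Output = V_min + (1903/8192) × range = -1.2 + 0.232300 × 2.4 V
      = -1.2 + 0.557520 = -0.642480 V.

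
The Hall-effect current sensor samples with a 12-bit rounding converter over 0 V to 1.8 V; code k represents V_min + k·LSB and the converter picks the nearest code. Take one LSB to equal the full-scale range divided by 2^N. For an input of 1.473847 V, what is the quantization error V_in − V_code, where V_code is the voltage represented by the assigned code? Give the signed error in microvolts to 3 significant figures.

−78.8 µV

Span = 1.8 V. LSB = 1.8 V / 2^12 ≈ 439.5 µV.
Position in LSBs: (1.473847 − (0)) × 4096/1.8 = 3353.8207; rounding gives k = 3354.
V_code = V_min + k × range/2^12 = 0 + 3354 × 1.8/4096 = 1.473925781 V.
V_in − V_code = 1.473847 − (1.473925781) = −78.8 µV.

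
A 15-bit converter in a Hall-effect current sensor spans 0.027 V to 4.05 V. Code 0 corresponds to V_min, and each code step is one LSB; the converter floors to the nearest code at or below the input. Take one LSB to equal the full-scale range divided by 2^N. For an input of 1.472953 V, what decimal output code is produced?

11777

Span: 4.05 V − (0.027 V) = 4.023 V. LSB = 4.023 V / 2^15 ≈ 122.8 µV.
(V_in − V_min) × 2^15/range = (1.472953 − (0.027)) × 32768/4.023 = 11777.526.
Floor → code = 11777.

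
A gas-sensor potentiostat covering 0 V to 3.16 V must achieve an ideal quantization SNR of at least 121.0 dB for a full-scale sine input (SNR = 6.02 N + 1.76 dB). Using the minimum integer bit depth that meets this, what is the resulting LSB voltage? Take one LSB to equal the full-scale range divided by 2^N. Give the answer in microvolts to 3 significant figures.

3.01 µV

Span = 3.16 V.
Solving 6.02 N ≥ 121.0 − 1.76: N ≥ 19.807. Round up → N = 20.
LSB = 3.16 V ÷ 2^20 = 3.16/1048576 V = 3.01 µV.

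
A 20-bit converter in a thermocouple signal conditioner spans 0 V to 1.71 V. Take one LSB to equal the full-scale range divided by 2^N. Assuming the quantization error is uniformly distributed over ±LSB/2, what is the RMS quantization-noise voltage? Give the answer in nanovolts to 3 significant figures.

V_FS = 1.71 V.
Step size = 1.71/1048576 V = 1.6308 µV.
σ_q = LSB/√12 = 1.6308 µV/3.4641 = 471 nV.

471 nV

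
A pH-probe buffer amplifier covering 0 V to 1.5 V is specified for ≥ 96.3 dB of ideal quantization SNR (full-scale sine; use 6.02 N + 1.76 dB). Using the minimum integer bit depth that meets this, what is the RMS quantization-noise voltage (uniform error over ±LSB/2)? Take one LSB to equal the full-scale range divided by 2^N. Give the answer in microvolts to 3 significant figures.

Full-scale range = 1.5 V.
Required N = ⌈(96.3 − 1.76)/6.02⌉ = ⌈15.704⌉ = 16.
LSB = 1.5 V ÷ 2^16 = 1.5/65536 V = 22.888 µV.
σ_q = LSB/√12 = 22.888 µV/3.4641 = 6.61 µV.

6.61 µV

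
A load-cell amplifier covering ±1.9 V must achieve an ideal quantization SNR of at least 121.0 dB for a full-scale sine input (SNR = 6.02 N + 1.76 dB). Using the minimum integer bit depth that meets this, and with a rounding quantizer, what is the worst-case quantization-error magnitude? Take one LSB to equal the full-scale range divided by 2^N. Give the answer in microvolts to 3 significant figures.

Span: 1.9 V − (-1.9 V) = 3.8 V.
Required N = ⌈(121.0 − 1.76)/6.02⌉ = ⌈19.807⌉ = 20.
LSB = 3.8 V / 2^20 = 3.6240 µV.
Max error for round-to-nearest is LSB/2 = 1.81 µV.

1.81 µV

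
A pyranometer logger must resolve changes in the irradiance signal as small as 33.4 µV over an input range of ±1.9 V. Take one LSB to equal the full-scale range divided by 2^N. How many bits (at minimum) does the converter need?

17 bits

Span: 1.9 V − (-1.9 V) = 3.8 V.
Required number of levels: 3.8/33.4 µV = 113770; smallest N with 2^N ≥ that is 17.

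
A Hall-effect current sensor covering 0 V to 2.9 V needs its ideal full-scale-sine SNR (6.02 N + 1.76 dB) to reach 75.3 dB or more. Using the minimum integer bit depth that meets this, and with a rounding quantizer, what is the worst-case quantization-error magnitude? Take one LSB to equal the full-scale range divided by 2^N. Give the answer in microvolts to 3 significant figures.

177 µV

Full-scale range = 2.9 V.
6.02 N + 1.76 ≥ 75.3 gives N ≥ 12.216, so the minimum integer is 13.
One LSB is 2.9 V / 8192 = 354.00 µV.
|e|_max = LSB/2 = 177 µV.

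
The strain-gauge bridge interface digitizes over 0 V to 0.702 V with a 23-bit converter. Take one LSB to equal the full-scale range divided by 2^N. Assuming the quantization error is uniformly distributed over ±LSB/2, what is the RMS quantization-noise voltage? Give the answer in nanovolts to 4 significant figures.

Span = 0.702 V.
LSB = 0.702 V / 2^23 = 83.6849 nV.
For a uniform distribution on [−LSB/2, +LSB/2], V_rms = LSB/√12 = 83.6849 nV/3.4641 = 24.16 nV.

24.16 nV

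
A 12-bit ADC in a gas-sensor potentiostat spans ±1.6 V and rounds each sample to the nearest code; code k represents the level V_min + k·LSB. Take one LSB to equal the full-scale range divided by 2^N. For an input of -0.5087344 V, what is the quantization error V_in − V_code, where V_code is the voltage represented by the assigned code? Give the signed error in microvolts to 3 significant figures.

−141 µV

Range = 1.6 − (-1.6) = 3.2 V. LSB = 3.2 V / 2^12 ≈ 0.7813 mV.
(V_in − V_min)/LSB = (-0.5087344 − (-1.6)) × 4096/3.2 = 1396.8200 → nearest code k = 1397.
Reconstructed level: -1.6 + 1397 × 3.2/4096 V = -0.5085937500 V.
Error = V_in − V_code = -0.5087344 − (-0.5085937500) = −141 µV.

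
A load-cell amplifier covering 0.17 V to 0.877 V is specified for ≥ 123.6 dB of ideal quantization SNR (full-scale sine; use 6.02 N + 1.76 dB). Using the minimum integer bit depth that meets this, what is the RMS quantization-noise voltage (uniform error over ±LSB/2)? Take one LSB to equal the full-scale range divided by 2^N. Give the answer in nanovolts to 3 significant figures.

The full-scale span is 0.877 − (0.17) = 0.707 V.
N ≥ (123.6 − 1.76)/6.02 = 20.239 → N_min = 21.
LSB = 0.707 V / 2^21 = 337.12 nV.
σ_q = LSB/√12 = 337.12 nV/3.4641 = 97.3 nV.

97.3 nV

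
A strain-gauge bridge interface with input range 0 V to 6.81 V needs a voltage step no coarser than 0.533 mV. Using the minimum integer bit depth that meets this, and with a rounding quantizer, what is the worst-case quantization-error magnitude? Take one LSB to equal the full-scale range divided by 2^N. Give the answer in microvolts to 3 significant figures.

208 µV

Span = 6.81 V.
6.81 V / 0.533 mV = 12780. Since 2^13 = 8192 and 2^14 = 16384, N = 14.
LSB = 6.81 V ÷ 2^14 = 6.81/16384 V = 415.65 µV.
Max error for round-to-nearest is LSB/2 = 208 µV.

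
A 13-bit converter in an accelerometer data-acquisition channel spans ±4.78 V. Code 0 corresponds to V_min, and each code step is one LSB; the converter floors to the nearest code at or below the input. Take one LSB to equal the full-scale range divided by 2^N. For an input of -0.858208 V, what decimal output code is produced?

3360

Range = 4.78 − (-4.78) = 9.56 V. LSB = 9.56 V / 2^13 ≈ 1.167 mV.
(V_in − V_min) × 2^13/range = (-0.858208 − (-4.78)) × 8192/9.56 = 3360.598.
Floor → code = 3360.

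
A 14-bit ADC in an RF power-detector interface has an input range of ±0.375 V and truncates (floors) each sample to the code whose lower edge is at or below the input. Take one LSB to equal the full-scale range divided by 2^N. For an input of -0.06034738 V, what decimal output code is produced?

Span: 0.375 V − (-0.375 V) = 0.75 V. LSB = 0.75 V / 2^14 ≈ 45.78 µV.
code = ⌊(V_in − V_min)/LSB⌋ = ⌊(V_in − V_min) × 2^14 / range⌋
     = ⌊(-0.06034738 − (-0.375)) × 16384 / 0.75⌋ = ⌊0.31465262 × 16384/0.75⌋
     = ⌊6873.691⌋ = 6873.

6873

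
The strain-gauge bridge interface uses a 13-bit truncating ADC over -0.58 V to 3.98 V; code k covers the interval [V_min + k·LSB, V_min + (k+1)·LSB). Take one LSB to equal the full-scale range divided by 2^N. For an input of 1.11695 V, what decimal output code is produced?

Span: 3.98 V − (-0.58 V) = 4.56 V. LSB = 4.56 V / 2^13 ≈ 0.5566 mV.
V_in − V_min = 1.11695 − (-0.58) = 1.69695 V.
Divide by LSB: 1.69695 × 8192/4.56 = 3048.5558.
Truncating gives code 3048.

3048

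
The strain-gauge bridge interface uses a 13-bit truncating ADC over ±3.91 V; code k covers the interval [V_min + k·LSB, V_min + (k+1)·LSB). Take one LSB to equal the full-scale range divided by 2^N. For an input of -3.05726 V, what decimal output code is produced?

Range = 3.91 − (-3.91) = 7.82 V. LSB = 7.82 V / 2^13 ≈ 0.9546 mV.
code = ⌊(V_in − V_min)/LSB⌋ = ⌊(V_in − V_min) × 2^13 / range⌋
     = ⌊(-3.05726 − (-3.91)) × 8192 / 7.82⌋ = ⌊0.85274 × 8192/7.82⌋
     = ⌊893.305⌋ = 893.

893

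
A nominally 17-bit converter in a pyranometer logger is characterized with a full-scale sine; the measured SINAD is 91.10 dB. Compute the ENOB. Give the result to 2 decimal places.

14.84 bits

Inverting SNR = 6.02 N + 1.76: N_eff = (91.10 − 1.76)/6.02 = 14.8405.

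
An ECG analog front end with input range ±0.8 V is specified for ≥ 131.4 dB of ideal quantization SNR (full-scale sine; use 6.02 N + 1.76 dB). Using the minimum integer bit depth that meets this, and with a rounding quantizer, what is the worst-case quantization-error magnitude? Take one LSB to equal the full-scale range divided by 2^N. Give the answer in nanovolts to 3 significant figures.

The full-scale span is 0.8 − (-0.8) = 1.6 V.
Required N = ⌈(131.4 − 1.76)/6.02⌉ = ⌈21.535⌉ = 22.
One LSB is 1.6 V / 4194304 = 381.47 nV.
Max error for round-to-nearest is LSB/2 = 191 nV.

191 nV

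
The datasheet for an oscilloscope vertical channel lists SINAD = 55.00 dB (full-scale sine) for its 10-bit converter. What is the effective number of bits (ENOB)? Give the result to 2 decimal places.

8.84 bits

(55.00 − 1.76) / 6.02 = 53.24/6.02 = 8.8439 effective bits.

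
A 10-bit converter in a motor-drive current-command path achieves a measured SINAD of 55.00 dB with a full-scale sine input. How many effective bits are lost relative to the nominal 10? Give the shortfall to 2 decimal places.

1.16 bits

Effective bits = (55.00 − 1.76)/6.02 = 8.8439.
Lost resolution: 10 − 8.8439 = 1.1561 bits.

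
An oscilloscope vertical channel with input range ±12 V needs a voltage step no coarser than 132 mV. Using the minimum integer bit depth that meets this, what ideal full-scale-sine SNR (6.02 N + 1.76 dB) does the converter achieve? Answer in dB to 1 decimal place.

49.9 dB

Span: 12 V − (-12 V) = 24 V.
Need 2^N ≥ 24 V / 132 mV = 181.8 → N_min = 8.
SNR = 6.02 × 8 + 1.76 = 49.92 dB.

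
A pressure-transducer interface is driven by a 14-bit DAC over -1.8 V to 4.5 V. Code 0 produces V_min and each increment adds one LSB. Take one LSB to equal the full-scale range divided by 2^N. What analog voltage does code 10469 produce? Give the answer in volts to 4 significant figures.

Range = 4.5 − (-1.8) = 6.3 V. LSB = 6.3 V / 2^14.
V_out = -1.8 + 10469 × (6.3/16384) V
      = -1.8 + 4.02556 = 2.22556 V.

2.226 V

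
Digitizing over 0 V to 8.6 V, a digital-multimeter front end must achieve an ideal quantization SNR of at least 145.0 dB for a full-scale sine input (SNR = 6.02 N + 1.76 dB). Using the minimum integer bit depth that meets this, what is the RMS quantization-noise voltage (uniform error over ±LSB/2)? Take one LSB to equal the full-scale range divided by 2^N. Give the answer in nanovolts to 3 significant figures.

Range is 8.6 V.
6.02 N + 1.76 ≥ 145.0 gives N ≥ 23.794, so the minimum integer is 24.
One LSB is 8.6 V / 16777216 = 0.51260 µV.
V_rms = LSB/√12 = 148 nV.

148 nV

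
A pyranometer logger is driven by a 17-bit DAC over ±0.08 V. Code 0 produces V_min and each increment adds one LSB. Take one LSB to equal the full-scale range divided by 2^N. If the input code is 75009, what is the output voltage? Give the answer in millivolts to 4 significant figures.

11.56 mV

Span: 0.08 V − (-0.08 V) = 0.16 V. LSB = 0.16 V / 2^17.
V_out = V_min + code × LSB = -0.08 V + 75009 × 0.16 V / 131072
      = -0.08 + 0.0915637 = 0.0115637 V.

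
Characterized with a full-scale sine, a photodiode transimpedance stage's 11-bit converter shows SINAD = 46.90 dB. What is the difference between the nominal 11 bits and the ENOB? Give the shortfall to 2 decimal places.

3.50 bits

Effective bits = (46.90 − 1.76)/6.02 = 7.4983.
Shortfall = 11 − 7.4983 = 3.5017 bits.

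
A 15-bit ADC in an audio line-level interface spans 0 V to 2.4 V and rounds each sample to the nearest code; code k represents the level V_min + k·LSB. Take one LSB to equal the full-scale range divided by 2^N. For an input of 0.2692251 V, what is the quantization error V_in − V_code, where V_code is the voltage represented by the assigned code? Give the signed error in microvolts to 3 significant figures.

Range is 2.4 V. LSB = 2.4 V / 2^15 ≈ 73.24 µV.
Position in LSBs: (0.2692251 − (0)) × 32768/2.4 = 3675.8200; rounding gives k = 3676.
Reconstructed level: 0 + 3676 × 2.4/32768 V = 0.26923828125 V.
e = 0.2692251 − (0.26923828125) = −13.2 µV.

−13.2 µV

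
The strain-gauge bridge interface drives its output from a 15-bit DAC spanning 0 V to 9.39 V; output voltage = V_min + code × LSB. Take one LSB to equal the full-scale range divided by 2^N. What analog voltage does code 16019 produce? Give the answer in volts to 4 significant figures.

4.590 V

V_FS = 9.39 V. LSB = 9.39 V / 2^15.
V_out = V_min + code × LSB = 0 V + 16019 × 9.39 V / 32768
      = 0 V + 4.59041 V = 4.59041 V.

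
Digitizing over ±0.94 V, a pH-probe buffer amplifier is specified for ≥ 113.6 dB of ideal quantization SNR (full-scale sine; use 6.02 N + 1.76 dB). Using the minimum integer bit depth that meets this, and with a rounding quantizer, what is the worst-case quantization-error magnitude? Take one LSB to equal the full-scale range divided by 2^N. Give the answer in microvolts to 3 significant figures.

Full-scale range = 0.94 V − (-0.94 V) = 1.88 V.
Solving 6.02 N ≥ 113.6 − 1.76: N ≥ 18.578. Round up → N = 19.
One LSB is 1.88 V / 524288 = 3.5858 µV.
Max error for round-to-nearest is LSB/2 = 1.79 µV.

1.79 µV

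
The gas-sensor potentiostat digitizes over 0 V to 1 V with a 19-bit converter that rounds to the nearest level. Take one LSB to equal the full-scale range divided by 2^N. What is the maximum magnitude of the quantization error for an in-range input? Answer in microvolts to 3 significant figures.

Full-scale range = 1 V.
One LSB is 1 V / 524288 = 1.9073 µV.
Worst-case error for round-to-nearest is half an LSB: 0.954 µV.

0.954 µV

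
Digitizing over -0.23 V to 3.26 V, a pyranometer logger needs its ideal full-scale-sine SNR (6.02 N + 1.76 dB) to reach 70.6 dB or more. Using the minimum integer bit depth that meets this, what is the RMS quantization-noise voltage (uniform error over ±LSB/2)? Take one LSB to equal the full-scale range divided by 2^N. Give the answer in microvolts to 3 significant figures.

Range = 3.26 − (-0.23) = 3.49 V.
Solving 6.02 N ≥ 70.6 − 1.76: N ≥ 11.435. Round up → N = 12.
One LSB is 3.49 V / 4096 = 0.85205 mV.
RMS noise = LSB/√12 = 246 µV.

246 µV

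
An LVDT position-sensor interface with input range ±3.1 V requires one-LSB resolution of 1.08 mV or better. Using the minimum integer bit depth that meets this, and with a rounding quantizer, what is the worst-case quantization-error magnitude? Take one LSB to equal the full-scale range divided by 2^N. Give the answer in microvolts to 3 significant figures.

378 µV

Full-scale range = 3.1 V − (-3.1 V) = 6.2 V.
Required number of levels: 6.2/1.08 mV = 5740.7; smallest N with 2^N ≥ that is 13.
Step size = 6.2/8192 V = 0.75684 mV.
Half an LSB is 378 µV.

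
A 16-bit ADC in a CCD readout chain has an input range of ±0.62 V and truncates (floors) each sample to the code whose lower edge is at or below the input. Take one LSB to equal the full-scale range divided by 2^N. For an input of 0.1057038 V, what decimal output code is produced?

Span: 0.62 V − (-0.62 V) = 1.24 V. LSB = 1.24 V / 2^16 ≈ 18.92 µV.
V_in − V_min = 0.1057038 − (-0.62) = 0.7257038 V.
Divide by LSB: 0.7257038 × 65536/1.24 = 38354.6163.
Truncating gives code 38354.

38354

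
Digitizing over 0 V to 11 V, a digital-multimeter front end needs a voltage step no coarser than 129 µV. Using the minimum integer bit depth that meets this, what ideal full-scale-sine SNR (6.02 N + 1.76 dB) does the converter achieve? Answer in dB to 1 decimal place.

104.1 dB

Span = 11 V.
Required number of levels: 11/129 µV = 85271; smallest N with 2^N ≥ that is 17.
Ideal SNR at N = 17: 6.02·17 + 1.76 = 104.1 dB.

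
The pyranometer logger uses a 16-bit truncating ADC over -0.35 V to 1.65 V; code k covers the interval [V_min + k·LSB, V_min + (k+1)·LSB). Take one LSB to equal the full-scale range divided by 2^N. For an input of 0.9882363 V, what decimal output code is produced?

43851

Range = 1.65 − (-0.35) = 2 V. LSB = 2 V / 2^16 ≈ 30.52 µV.
(V_in − V_min) × 2^16/range = (0.9882363 − (-0.35)) × 65536/2 = 43851.327.
Floor → code = 43851.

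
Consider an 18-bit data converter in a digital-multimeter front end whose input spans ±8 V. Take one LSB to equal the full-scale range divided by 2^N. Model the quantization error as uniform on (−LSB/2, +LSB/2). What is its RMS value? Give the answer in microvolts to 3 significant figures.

Span: 8 V − (-8 V) = 16 V.
LSB = 16 V / 2^18 = 61.035 µV.
For a uniform distribution on [−LSB/2, +LSB/2], V_rms = LSB/√12 = 61.035 µV/3.4641 = 17.6 µV.

17.6 µV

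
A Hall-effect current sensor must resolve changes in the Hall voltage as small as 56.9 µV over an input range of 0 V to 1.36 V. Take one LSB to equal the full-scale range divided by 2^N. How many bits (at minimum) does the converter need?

V_FS = 1.36 V.
Required number of levels: 1.36/56.9 µV = 23902; smallest N with 2^N ≥ that is 15.

15 bits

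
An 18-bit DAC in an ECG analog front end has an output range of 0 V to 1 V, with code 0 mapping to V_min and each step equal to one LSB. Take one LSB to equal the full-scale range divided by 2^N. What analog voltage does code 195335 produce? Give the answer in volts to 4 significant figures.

Range is 1 V. LSB = 1 V / 2^18.
Output = V_min + (195335/262144) × range = 0 + 0.745144 × 1 V
      = 0 V + 0.745144 V = 0.745144 V.

0.7451 V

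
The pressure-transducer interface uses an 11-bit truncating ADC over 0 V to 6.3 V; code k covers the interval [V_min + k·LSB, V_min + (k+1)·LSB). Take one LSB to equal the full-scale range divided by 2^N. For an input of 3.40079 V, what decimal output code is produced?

1105

Span = 6.3 V. LSB = 6.3 V / 2^11 ≈ 3.076 mV.
code = ⌊(V_in − V_min)/LSB⌋ = ⌊(V_in − V_min) × 2^11 / range⌋
     = ⌊(3.40079 − (0)) × 2048 / 6.3⌋ = ⌊3.40079 × 2048/6.3⌋
     = ⌊1105.527⌋ = 1105.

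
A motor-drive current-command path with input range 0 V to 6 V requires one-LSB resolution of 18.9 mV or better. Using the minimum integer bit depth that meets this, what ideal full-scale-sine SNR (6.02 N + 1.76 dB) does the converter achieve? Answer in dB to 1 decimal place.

55.9 dB

Range is 6 V.
6 V / 18.9 mV = 317.5. Since 2^8 = 256 and 2^9 = 512, N = 9.
6.02(9) + 1.76 = 55.94 dB.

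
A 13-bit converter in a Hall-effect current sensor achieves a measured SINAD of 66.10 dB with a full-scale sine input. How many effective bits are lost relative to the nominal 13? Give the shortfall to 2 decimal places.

2.31 bits

Effective bits = (66.10 − 1.76)/6.02 = 10.6877.
Shortfall = 13 − 10.6877 = 2.3123 bits.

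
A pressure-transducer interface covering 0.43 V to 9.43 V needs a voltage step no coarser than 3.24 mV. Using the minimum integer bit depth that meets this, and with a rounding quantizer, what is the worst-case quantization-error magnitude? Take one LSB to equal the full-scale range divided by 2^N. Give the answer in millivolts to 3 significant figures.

1.10 mV

The full-scale span is 9.43 − (0.43) = 9 V.
Need 2^N ≥ 9 V / 3.24 mV = 2778 → N_min = 12.
Step size = 9/4096 V = 2.1973 mV.
Half an LSB is 1.10 mV.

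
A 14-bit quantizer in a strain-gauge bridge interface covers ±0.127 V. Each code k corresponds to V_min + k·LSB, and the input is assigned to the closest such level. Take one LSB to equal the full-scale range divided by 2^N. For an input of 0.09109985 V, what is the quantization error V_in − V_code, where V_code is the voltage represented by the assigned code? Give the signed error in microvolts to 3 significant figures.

Full-scale range = 0.127 V − (-0.127 V) = 0.254 V. LSB = 0.254 V / 2^14 ≈ 15.50 µV.
Position in LSBs: (0.09109985 − (-0.127)) × 16384/0.254 = 14068.2990; rounding gives k = 14068.
V_code = -0.127 + (14068/16384) × 0.254 = 0.091095214844 V.
Error = V_in − V_code = 0.09109985 − (0.091095214844) = +4.64 µV.

+4.64 µV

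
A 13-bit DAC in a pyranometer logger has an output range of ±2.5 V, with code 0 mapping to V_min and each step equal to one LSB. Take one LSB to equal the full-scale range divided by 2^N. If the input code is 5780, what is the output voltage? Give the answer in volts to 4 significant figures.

1.028 V

Full-scale range = 2.5 V − (-2.5 V) = 5 V. LSB = 5 V / 2^13.
V_out = V_min + code × LSB = -2.5 V + 5780 × 5 V / 8192
      = -2.5 + 3.52783 = 1.02783 V.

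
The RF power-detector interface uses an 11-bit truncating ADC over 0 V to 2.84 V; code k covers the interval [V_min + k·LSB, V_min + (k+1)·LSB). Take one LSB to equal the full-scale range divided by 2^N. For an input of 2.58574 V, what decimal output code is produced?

1864

V_FS = 2.84 V. LSB = 2.84 V / 2^11 ≈ 1.387 mV.
(V_in − V_min) × 2^11/range = (2.58574 − (0)) × 2048/2.84 = 1864.646.
Floor → code = 1864.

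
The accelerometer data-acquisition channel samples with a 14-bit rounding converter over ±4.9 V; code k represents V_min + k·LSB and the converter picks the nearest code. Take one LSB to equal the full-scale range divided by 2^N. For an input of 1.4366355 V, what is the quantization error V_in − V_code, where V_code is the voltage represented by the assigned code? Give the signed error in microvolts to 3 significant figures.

−108 µV

The full-scale span is 4.9 − (-4.9) = 9.8 V. LSB = 9.8 V / 2^14 ≈ 0.5981 mV.
(V_in − V_min)/LSB = (1.4366355 − (-4.9)) × 16384/9.8 = 10593.8200 → nearest code k = 10594.
Reconstructed level: -4.9 + 10594 × 9.8/16384 V = 1.4367431641 V.
e = 1.4366355 − (1.4367431641) = −108 µV.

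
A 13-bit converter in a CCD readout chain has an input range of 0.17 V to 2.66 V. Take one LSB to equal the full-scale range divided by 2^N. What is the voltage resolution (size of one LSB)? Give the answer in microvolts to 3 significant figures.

304 µV

Span: 2.66 V − (0.17 V) = 2.49 V.
There are 2^13 = 8192 steps.
Step size = 2.49/8192 V = 304 µV.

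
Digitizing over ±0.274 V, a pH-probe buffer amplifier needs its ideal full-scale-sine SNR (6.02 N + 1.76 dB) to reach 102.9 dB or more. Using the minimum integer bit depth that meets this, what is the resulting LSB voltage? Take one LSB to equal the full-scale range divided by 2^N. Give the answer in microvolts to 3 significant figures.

The full-scale span is 0.274 − (-0.274) = 0.548 V.
6.02 N + 1.76 ≥ 102.9 gives N ≥ 16.801, so the minimum integer is 17.
LSB = 0.548 V / 2^17 = 4.18 µV.

4.18 µV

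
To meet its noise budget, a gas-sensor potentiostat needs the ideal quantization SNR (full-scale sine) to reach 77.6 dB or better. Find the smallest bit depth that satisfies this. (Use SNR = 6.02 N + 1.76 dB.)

13 bits

N ≥ (77.6 − 1.76)/6.02 = 12.598 → N_min = 13.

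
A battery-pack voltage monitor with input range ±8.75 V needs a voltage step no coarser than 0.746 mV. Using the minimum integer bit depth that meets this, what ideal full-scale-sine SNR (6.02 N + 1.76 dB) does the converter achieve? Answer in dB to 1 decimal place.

92.1 dB

Range = 8.75 − (-8.75) = 17.5 V.
17.5 V / 0.746 mV = 23460. Since 2^14 = 16384 and 2^15 = 32768, N = 15.
SNR = 6.02 × 15 + 1.76 = 92.06 dB.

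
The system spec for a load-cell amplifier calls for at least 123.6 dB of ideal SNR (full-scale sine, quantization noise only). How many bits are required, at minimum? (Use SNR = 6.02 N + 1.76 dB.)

21 bits

6.02 N + 1.76 ≥ 123.6 gives N ≥ 20.239, so the minimum integer is 21.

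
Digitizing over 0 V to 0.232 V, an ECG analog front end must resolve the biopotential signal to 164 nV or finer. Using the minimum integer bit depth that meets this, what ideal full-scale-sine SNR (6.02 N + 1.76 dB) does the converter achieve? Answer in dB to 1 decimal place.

Range is 0.232 V.
Required number of levels: 0.232/164 nV = 1.4146e6; smallest N with 2^N ≥ that is 21.
SNR = 6.02 × 21 + 1.76 = 128.18 dB.

128.2 dB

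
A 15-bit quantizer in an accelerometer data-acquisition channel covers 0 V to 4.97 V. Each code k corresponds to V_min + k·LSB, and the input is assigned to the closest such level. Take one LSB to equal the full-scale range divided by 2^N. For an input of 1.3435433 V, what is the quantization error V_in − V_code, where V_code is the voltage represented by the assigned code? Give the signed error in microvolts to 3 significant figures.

Range is 4.97 V. LSB = 4.97 V / 2^15 ≈ 151.7 µV.
(1.3435433 − (0)) / LSB = 1.3435433 × 32768/4.97 = 8858.1945. Nearest integer: k = 8858.
V_code = 0 + (8858/32768) × 4.97 = 1.3435137939 V.
Error = V_in − V_code = 1.3435433 − (1.3435137939) = +29.5 µV.

+29.5 µV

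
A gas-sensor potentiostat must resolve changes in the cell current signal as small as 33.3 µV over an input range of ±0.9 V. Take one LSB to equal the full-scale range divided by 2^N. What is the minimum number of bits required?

16 bits

Span: 0.9 V − (-0.9 V) = 1.8 V.
Levels needed ≥ 1.8/33.3 µV = 54050. 2^16 = 65536 suffices, so N_min = 16.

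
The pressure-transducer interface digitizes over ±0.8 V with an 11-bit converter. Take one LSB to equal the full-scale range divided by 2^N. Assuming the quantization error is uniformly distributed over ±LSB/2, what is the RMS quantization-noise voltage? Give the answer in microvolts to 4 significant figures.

Span: 0.8 V − (-0.8 V) = 1.6 V.
LSB = 1.6 V / 2^11 = 0.781250 mV.
RMS of a uniform error over width LSB is LSB/√12 = 225.5 µV.

225.5 µV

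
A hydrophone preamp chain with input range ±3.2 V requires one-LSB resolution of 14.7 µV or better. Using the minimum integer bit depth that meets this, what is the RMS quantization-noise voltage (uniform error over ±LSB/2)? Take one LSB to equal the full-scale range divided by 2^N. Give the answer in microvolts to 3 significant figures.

3.52 µV

The full-scale span is 3.2 − (-3.2) = 6.4 V.
Levels needed ≥ 6.4/14.7 µV = 435400. 2^19 = 524288 suffices, so N_min = 19.
One LSB is 6.4 V / 524288 = 12.207 µV.
V_rms = LSB/√12 = 3.52 µV.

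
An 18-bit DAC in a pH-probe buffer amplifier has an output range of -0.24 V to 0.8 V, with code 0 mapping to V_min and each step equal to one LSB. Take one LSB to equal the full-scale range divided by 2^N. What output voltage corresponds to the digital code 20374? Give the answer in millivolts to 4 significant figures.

-159.2 mV

Range = 0.8 − (-0.24) = 1.04 V. LSB = 1.04 V / 2^18.
V_out = -0.24 + 20374 × (1.04/262144) V
      = -0.24 V + 0.0808295 V = -0.159171 V.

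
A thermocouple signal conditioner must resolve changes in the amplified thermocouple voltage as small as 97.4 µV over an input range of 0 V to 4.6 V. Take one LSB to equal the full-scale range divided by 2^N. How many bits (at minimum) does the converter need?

16 bits

Full-scale range = 4.6 V.
Required number of levels: 4.6/97.4 µV = 47228; smallest N with 2^N ≥ that is 16.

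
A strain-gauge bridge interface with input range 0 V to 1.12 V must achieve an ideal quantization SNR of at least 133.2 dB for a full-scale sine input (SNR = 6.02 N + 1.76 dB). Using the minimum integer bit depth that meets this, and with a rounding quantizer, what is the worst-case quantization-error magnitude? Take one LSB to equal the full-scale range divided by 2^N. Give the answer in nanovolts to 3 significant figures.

V_FS = 1.12 V.
6.02 N + 1.76 ≥ 133.2 gives N ≥ 21.834, so the minimum integer is 22.
One LSB is 1.12 V / 4194304 = 267.03 nV.
|e|_max = LSB/2 = 134 nV.

134 nV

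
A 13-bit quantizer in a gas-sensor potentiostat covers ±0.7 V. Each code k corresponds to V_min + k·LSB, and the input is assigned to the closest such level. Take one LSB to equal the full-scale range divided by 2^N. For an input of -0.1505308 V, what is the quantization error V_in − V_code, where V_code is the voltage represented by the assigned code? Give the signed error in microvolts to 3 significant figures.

The full-scale span is 0.7 − (-0.7) = 1.4 V. LSB = 1.4 V / 2^13 ≈ 170.9 µV.
Position in LSBs: (-0.1505308 − (-0.7)) × 8192/1.4 = 3215.1798; rounding gives k = 3215.
Reconstructed level: -0.7 + 3215 × 1.4/8192 V = -0.1505615234 V.
Error = V_in − V_code = -0.1505308 − (-0.1505615234) = +30.7 µV.

+30.7 µV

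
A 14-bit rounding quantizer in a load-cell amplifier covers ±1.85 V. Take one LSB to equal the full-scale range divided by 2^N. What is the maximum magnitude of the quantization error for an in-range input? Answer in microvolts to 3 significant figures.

The full-scale span is 1.85 − (-1.85) = 3.7 V.
LSB = 3.7 V / 2^14 = 225.83 µV.
A rounding quantizer has |error| ≤ LSB/2 = 113 µV.

113 µV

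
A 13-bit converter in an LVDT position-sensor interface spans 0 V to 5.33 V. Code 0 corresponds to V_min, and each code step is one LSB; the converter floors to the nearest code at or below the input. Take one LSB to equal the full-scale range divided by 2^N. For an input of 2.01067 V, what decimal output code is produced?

Range is 5.33 V. LSB = 5.33 V / 2^13 ≈ 0.6506 mV.
(V_in − V_min) × 2^13/range = (2.01067 − (0)) × 8192/5.33 = 3090.321.
Floor → code = 3090.

3090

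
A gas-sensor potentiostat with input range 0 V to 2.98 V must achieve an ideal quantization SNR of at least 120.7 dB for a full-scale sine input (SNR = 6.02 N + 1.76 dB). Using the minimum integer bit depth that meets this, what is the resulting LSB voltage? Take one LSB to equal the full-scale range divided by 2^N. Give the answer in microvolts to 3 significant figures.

2.84 µV

Full-scale range = 2.98 V.
Required N = ⌈(120.7 − 1.76)/6.02⌉ = ⌈19.757⌉ = 20.
One LSB is 2.98 V / 1048576 = 2.84 µV.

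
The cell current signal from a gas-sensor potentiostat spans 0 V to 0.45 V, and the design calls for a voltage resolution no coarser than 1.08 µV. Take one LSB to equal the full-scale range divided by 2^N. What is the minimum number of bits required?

V_FS = 0.45 V.
Required number of levels: 0.45/1.08 µV = 416670; smallest N with 2^N ≥ that is 19.

19 bits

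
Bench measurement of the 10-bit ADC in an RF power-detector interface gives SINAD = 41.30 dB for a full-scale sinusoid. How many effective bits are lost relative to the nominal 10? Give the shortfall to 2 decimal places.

3.43 bits

N_eff = (41.30 − 1.76)/6.02 = 6.5681 bits.
Shortfall = 10 − 6.5681 = 3.4319 bits.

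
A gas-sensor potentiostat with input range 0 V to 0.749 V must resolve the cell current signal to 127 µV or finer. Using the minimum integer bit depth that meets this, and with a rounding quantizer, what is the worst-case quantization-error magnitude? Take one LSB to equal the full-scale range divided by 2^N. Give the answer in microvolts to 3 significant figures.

Span = 0.749 V.
Need 2^N ≥ 0.749 V / 127 µV = 5898 → N_min = 13.
LSB = 0.749 V ÷ 2^13 = 0.749/8192 V = 91.431 µV.
Max error for round-to-nearest is LSB/2 = 45.7 µV.

45.7 µV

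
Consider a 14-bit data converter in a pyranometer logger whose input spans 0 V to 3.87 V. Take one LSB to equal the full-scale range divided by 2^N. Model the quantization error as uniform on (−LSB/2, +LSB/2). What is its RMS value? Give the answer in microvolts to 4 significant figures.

Full-scale range = 3.87 V.
LSB = 3.87 V ÷ 2^14 = 3.87/16384 V = 236.206 µV.
V_rms = LSB/√12 = 236.206 µV / √12 = 68.19 µV.

68.19 µV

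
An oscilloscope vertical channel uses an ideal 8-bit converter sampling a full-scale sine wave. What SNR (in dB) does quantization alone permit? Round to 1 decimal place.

SNR = 6.02·8 + 1.76 = 49.92 dB.

49.9 dB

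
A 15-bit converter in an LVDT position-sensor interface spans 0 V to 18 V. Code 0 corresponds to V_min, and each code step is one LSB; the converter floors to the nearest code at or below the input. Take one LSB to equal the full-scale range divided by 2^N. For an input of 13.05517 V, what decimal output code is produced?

23766

Range is 18 V. LSB = 18 V / 2^15 ≈ 0.5493 mV.
V_in − V_min = 13.05517 − (0) = 13.05517 V.
Divide by LSB: 13.05517 × 32768/18 = 23766.2117.
Truncating gives code 23766.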